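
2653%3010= 2653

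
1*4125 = 4125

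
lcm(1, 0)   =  0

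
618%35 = 23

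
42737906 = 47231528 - 4493622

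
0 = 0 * 16792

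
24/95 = 24/95 =0.25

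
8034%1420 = 934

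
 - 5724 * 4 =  -22896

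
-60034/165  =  -364 + 26/165 = -363.84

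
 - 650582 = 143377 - 793959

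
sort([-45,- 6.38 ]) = [ - 45,-6.38 ]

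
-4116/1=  - 4116= - 4116.00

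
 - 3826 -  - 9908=6082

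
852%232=156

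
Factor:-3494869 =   -  7^1*499267^1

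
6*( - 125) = -750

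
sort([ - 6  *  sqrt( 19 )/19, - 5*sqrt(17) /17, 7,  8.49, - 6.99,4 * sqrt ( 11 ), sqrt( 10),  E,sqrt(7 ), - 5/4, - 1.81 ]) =[ - 6.99,-1.81, - 6*sqrt(19 )/19, - 5/4, - 5 * sqrt(17)/17, sqrt( 7),E, sqrt(10 ), 7,  8.49, 4 * sqrt(11) ] 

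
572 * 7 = 4004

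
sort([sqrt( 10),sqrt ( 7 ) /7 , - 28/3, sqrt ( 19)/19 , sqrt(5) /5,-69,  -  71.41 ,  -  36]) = [ - 71.41, - 69,  -  36,-28/3, sqrt (19)/19,  sqrt( 7)/7 , sqrt(5) /5,sqrt(10)]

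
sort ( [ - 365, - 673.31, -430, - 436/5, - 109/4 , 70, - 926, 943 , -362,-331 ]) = [ - 926, - 673.31, - 430, - 365,-362, - 331 ,-436/5,  -  109/4, 70, 943]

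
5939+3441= 9380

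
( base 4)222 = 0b101010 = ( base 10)42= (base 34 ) 18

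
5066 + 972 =6038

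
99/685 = 99/685 = 0.14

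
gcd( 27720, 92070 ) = 990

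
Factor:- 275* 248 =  - 68200 = - 2^3 * 5^2*11^1*31^1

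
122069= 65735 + 56334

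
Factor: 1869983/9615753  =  3^( - 5 )*7^(- 1)*17^1*317^1*347^1*5653^ (  -  1 ) 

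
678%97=96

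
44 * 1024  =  45056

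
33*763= 25179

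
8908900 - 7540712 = 1368188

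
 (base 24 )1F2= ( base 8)1652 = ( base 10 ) 938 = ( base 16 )3aa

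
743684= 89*8356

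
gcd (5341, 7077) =7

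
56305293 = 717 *78529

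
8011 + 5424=13435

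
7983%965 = 263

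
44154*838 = 37001052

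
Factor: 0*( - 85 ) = 0 = 0^1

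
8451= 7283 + 1168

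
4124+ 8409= 12533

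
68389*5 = 341945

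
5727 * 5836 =33422772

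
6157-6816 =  - 659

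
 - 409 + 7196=6787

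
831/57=14 + 11/19 = 14.58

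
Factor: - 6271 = -6271^1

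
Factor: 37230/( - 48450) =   -  5^( - 1)*19^ ( - 1 )*73^1 = -  73/95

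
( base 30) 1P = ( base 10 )55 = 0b110111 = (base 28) 1r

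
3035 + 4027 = 7062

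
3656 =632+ 3024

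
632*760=480320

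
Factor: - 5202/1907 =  - 2^1*3^2*17^2*1907^ ( - 1)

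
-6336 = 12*( - 528)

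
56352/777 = 72 + 136/259 = 72.53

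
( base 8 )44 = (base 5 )121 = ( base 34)12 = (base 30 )16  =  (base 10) 36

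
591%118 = 1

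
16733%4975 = 1808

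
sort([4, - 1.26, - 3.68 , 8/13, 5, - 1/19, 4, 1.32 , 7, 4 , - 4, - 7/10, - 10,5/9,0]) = [-10, - 4, - 3.68, - 1.26, - 7/10, - 1/19, 0, 5/9, 8/13,1.32,4, 4, 4, 5, 7]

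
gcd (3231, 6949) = 1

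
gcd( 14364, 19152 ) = 4788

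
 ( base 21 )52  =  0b1101011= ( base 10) 107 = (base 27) 3Q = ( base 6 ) 255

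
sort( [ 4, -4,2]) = [ - 4 , 2, 4 ]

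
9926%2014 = 1870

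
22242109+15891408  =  38133517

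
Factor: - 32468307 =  - 3^1*167^1 * 229^1*283^1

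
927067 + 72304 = 999371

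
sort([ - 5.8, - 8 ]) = [  -  8, - 5.8] 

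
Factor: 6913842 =2^1*3^1 * 13^1 *137^1*647^1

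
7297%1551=1093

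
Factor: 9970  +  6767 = 3^1*7^1 *797^1 = 16737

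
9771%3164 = 279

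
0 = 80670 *0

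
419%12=11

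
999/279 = 3 + 18/31 = 3.58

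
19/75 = 19/75 = 0.25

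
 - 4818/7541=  - 4818/7541 = -0.64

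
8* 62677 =501416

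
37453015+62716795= 100169810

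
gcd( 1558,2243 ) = 1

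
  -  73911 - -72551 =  - 1360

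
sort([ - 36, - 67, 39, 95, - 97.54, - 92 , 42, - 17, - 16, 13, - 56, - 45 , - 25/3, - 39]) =[ - 97.54, - 92 ,-67,  -  56, - 45, - 39,  -  36, - 17, - 16, - 25/3, 13, 39,42, 95]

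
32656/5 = 32656/5  =  6531.20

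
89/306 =89/306 = 0.29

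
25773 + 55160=80933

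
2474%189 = 17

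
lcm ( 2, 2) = 2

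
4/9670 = 2/4835 = 0.00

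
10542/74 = 142 + 17/37   =  142.46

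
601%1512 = 601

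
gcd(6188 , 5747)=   7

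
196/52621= 196/52621 = 0.00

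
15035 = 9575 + 5460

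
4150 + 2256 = 6406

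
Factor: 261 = 3^2*29^1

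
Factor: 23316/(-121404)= - 29^1*151^( - 1)= -29/151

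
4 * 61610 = 246440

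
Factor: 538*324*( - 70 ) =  - 2^4*3^4*5^1  *7^1*  269^1 = - 12201840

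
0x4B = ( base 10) 75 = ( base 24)33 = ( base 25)30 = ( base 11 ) 69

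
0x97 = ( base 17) 8F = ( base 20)7b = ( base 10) 151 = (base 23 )6D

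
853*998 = 851294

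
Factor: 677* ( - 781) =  - 11^1*71^1*677^1 =- 528737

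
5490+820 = 6310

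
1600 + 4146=5746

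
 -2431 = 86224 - 88655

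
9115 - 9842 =-727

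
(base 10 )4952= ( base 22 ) a52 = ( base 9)6712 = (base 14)1b3a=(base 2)1001101011000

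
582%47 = 18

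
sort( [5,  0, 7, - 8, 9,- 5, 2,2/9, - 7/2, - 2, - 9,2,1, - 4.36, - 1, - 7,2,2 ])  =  [-9, - 8,-7 , - 5 , - 4.36,-7/2,-2, - 1,0,2/9,1,2,  2,2,  2, 5,7,9]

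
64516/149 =64516/149 = 432.99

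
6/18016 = 3/9008 = 0.00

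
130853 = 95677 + 35176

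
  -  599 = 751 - 1350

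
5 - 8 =-3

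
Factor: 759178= 2^1*7^1*211^1*257^1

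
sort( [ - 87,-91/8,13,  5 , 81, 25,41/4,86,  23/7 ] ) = [ - 87, - 91/8, 23/7 , 5, 41/4,  13, 25,81,  86]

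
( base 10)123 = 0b1111011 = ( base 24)53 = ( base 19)69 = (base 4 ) 1323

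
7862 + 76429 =84291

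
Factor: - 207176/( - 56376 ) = 3^( - 5) * 19^1 * 47^1 = 893/243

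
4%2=0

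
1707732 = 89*19188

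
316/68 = 79/17=4.65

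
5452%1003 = 437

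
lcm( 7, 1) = 7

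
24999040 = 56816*440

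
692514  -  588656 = 103858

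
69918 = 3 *23306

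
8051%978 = 227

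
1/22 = 1/22=0.05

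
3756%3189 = 567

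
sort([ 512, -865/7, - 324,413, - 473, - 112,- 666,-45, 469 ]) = [  -  666,-473,  -  324, - 865/7,-112,- 45, 413, 469, 512 ]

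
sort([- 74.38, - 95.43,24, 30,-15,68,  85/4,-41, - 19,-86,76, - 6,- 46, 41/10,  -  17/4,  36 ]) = [ - 95.43, - 86,  -  74.38,  -  46, - 41, - 19, - 15, - 6, - 17/4,41/10,85/4, 24 , 30, 36, 68, 76] 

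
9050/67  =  135  +  5/67  =  135.07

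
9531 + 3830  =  13361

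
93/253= 93/253 = 0.37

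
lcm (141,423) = 423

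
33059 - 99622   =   - 66563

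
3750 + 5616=9366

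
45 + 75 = 120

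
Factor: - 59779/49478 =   -  2^(- 1)*11^( - 1)*13^ ( - 1 )*173^ ( - 1) * 59779^1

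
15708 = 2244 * 7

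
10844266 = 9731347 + 1112919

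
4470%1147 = 1029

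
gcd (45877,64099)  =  1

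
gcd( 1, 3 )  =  1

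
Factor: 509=509^1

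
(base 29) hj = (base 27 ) iq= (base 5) 4022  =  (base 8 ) 1000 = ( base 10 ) 512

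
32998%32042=956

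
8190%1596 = 210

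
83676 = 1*83676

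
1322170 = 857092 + 465078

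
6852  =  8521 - 1669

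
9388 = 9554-166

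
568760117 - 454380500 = 114379617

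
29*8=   232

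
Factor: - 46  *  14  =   - 2^2*7^1*23^1=- 644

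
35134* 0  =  0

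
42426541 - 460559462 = -418132921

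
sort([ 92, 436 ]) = [92 , 436] 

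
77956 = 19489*4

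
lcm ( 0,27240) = 0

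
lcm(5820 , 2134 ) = 64020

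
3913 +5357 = 9270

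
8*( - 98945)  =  -791560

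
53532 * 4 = 214128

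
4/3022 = 2/1511 = 0.00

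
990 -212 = 778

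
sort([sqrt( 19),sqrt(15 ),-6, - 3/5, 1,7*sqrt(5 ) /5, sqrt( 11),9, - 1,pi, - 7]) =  [ -7, - 6, - 1, - 3/5,1,7*sqrt( 5)/5,pi,  sqrt(11),sqrt( 15),sqrt( 19 ),9] 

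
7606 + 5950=13556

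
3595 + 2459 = 6054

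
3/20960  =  3/20960  =  0.00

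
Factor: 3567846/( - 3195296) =-1783923/1597648 = -2^( - 4) * 3^1*13^( - 1 )*7681^ ( - 1)*594641^1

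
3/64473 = 1/21491 = 0.00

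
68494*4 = 273976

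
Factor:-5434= - 2^1 * 11^1*13^1*19^1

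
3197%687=449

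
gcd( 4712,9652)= 76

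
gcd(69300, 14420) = 140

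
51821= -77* (  -  673) 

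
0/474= 0 = 0.00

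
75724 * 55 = 4164820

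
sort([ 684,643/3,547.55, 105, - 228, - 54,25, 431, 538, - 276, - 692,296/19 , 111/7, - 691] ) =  [ - 692, - 691,-276, - 228,-54, 296/19, 111/7,25, 105, 643/3, 431,538, 547.55, 684 ]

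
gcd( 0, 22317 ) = 22317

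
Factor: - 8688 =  - 2^4 * 3^1*181^1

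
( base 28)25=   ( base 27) 27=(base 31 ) 1u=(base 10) 61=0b111101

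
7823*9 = 70407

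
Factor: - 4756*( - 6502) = 30923512 = 2^3*29^1*41^1* 3251^1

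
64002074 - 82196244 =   -  18194170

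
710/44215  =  142/8843 = 0.02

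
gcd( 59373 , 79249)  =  1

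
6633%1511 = 589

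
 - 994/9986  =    -  1 + 4496/4993 =- 0.10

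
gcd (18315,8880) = 555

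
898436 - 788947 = 109489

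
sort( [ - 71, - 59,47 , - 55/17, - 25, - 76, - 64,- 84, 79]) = [ - 84, - 76, - 71, - 64, - 59, - 25, - 55/17,  47,79]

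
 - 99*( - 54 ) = 5346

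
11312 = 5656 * 2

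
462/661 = 462/661 = 0.70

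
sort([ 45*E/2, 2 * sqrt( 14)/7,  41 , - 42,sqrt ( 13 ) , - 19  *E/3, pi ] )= [  -  42,  -  19*E/3,2*sqrt( 14 ) /7,pi,sqrt (13),41,45*E/2]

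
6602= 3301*2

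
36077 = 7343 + 28734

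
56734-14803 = 41931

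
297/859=297/859 = 0.35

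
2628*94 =247032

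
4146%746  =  416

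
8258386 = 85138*97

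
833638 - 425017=408621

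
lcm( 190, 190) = 190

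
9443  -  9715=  - 272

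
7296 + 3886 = 11182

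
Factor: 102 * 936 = 95472 = 2^4*3^3*13^1*17^1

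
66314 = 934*71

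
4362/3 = 1454 = 1454.00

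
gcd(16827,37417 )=71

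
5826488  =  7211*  808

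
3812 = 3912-100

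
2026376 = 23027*88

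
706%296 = 114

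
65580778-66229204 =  - 648426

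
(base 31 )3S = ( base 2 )1111001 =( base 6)321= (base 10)121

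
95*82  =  7790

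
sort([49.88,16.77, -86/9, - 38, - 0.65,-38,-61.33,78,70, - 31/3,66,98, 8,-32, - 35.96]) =[-61.33, -38, - 38, - 35.96, - 32, - 31/3, - 86/9, - 0.65,8,16.77, 49.88 , 66,70,78, 98 ] 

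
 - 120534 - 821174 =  -941708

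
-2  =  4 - 6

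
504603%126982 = 123657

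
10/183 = 10/183 = 0.05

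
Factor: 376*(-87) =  - 2^3*3^1*29^1 * 47^1 = -  32712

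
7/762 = 7/762 = 0.01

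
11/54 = 11/54 = 0.20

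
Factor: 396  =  2^2*3^2*11^1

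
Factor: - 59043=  - 3^1* 19681^1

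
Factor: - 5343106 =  - 2^1*347^1 * 7699^1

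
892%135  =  82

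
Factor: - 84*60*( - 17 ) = 2^4 * 3^2*5^1*7^1*17^1=85680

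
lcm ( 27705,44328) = 221640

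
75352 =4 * 18838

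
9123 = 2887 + 6236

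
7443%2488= 2467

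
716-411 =305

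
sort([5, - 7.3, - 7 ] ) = [  -  7.3, - 7,  5 ]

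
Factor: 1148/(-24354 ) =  - 14/297 = - 2^1*3^(-3)*7^1*11^( - 1 )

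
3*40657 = 121971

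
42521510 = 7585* 5606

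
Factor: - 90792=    - 2^3*3^2*13^1*97^1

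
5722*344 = 1968368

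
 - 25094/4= - 12547/2 =- 6273.50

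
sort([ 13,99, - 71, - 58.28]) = [ - 71 , - 58.28,13,99]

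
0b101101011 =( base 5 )2423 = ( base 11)300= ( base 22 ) GB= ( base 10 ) 363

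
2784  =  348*8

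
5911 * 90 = 531990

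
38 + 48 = 86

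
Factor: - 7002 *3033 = -2^1*3^4*337^1*389^1 =-  21237066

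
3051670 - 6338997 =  - 3287327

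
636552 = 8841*72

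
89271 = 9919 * 9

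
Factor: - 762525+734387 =  -  2^1*11^1*1279^1 = - 28138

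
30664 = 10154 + 20510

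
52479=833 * 63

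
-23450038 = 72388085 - 95838123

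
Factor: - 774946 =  - 2^1*43^1 * 9011^1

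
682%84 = 10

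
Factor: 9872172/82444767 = 3290724/27481589 = 2^2 * 3^2 * 17^1*19^1*29^(-1)*283^1*947641^( - 1)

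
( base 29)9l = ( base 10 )282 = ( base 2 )100011010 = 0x11a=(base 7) 552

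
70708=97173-26465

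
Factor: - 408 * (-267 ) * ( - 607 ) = -66124152 =- 2^3  *  3^2 * 17^1*89^1 * 607^1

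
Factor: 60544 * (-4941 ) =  - 2^7 * 3^4*11^1 * 43^1*61^1 = - 299147904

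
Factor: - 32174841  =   - 3^1 *10724947^1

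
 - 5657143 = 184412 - 5841555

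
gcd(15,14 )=1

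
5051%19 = 16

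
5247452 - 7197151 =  - 1949699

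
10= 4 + 6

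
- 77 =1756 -1833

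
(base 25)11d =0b1010010111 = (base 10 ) 663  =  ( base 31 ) LC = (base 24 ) 13F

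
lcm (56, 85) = 4760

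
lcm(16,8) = 16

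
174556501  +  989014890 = 1163571391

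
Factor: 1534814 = 2^1 * 211^1*3637^1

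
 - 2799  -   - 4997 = 2198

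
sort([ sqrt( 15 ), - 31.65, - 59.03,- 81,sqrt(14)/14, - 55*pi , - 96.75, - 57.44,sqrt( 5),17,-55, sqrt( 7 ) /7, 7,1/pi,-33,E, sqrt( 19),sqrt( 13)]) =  [ - 55*pi, - 96.75,  -  81, - 59.03,-57.44,-55, - 33, - 31.65,sqrt (14)/14,1/pi,sqrt(7)/7,  sqrt( 5 ),E, sqrt( 13), sqrt( 15 ),sqrt( 19), 7,17 ] 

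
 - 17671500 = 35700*(-495)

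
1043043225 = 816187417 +226855808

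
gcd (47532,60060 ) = 12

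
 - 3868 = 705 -4573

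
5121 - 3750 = 1371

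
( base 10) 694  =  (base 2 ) 1010110110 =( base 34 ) KE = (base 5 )10234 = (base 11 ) 581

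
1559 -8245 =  - 6686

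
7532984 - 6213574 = 1319410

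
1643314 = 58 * 28333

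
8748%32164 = 8748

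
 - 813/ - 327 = 2+53/109 = 2.49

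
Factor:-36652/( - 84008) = 2^( - 1)*7^2*11^1*17^1*10501^(  -  1 ) = 9163/21002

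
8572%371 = 39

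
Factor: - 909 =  - 3^2*101^1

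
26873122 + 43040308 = 69913430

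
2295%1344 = 951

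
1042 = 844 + 198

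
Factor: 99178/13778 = 49589/6889 = 17^1*83^(  -  2)*2917^1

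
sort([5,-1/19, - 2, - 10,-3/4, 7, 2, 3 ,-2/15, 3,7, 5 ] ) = [-10,-2, -3/4,  -  2/15 , - 1/19, 2, 3, 3, 5, 5, 7,7 ] 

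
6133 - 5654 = 479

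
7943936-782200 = 7161736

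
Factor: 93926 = 2^1*7^1*6709^1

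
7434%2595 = 2244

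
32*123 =3936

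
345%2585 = 345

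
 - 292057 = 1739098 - 2031155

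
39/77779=3/5983 =0.00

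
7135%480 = 415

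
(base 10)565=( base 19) 1ae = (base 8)1065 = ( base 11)474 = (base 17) 1g4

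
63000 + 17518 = 80518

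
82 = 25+57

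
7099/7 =7099/7 = 1014.14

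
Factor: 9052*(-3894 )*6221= - 2^3*3^1*11^1 * 31^1*59^1 * 73^1 * 6221^1 = - 219280843848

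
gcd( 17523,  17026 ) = 1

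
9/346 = 9/346  =  0.03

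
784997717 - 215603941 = 569393776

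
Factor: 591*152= 2^3*3^1*19^1*197^1 =89832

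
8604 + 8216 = 16820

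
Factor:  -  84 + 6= - 78 = - 2^1 * 3^1*13^1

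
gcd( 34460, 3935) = 5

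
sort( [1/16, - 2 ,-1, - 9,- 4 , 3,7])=[  -  9, - 4,-2, - 1,1/16,3,7 ]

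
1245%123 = 15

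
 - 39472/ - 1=39472/1 = 39472.00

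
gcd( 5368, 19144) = 8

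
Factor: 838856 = 2^3 * 23^1* 47^1 * 97^1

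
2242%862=518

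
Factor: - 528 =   -  2^4*3^1*11^1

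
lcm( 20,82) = 820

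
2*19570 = 39140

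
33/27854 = 33/27854  =  0.00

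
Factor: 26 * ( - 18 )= - 2^2*3^2*13^1 = -468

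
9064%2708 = 940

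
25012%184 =172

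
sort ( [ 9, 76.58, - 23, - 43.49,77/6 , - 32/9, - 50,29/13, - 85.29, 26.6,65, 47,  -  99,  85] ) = [-99, - 85.29,  -  50,-43.49,-23, - 32/9, 29/13, 9, 77/6, 26.6 , 47, 65,76.58,85 ] 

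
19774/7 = 19774/7 = 2824.86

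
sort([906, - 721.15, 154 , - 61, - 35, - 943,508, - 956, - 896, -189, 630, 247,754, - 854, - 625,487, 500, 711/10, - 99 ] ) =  [ - 956, - 943, - 896, - 854, - 721.15, - 625,  -  189,-99, -61, - 35, 711/10, 154 , 247,487, 500, 508 , 630, 754, 906] 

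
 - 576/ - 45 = 64/5=12.80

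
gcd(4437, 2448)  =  153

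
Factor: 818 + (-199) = 619 = 619^1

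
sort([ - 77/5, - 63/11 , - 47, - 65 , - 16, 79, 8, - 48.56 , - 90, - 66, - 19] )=[ - 90, - 66, - 65, - 48.56,-47, - 19, - 16, - 77/5, - 63/11,  8, 79 ]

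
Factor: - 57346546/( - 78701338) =28673273/39350669 =97^( -1)*293^1*97861^1*405677^( - 1)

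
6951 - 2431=4520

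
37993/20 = 37993/20 = 1899.65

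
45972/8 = 11493/2  =  5746.50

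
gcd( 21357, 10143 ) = 63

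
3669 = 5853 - 2184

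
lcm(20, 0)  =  0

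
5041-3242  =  1799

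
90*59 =5310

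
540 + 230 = 770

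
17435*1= 17435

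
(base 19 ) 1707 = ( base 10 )9393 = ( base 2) 10010010110001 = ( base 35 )7ND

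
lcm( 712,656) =58384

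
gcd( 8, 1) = 1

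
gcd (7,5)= 1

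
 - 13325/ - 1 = 13325 + 0/1 = 13325.00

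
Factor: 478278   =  2^1*3^3*17^1 *521^1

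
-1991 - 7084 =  -9075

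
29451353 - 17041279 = 12410074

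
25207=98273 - 73066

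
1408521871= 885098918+523422953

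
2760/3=920 =920.00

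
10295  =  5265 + 5030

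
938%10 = 8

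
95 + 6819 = 6914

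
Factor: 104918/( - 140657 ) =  - 502/673 = - 2^1*251^1*673^( - 1) 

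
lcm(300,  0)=0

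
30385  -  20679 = 9706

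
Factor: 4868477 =17^1*286381^1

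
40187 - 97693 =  - 57506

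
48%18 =12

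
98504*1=98504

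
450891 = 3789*119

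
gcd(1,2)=1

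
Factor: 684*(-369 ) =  - 2^2 * 3^4*19^1 * 41^1 =- 252396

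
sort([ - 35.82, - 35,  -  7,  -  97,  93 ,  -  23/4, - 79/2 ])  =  [ - 97,-79/2,  -  35.82,-35  ,  -  7,-23/4,93]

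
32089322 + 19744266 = 51833588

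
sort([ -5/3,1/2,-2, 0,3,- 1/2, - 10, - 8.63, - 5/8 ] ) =[ - 10, - 8.63,-2, - 5/3, - 5/8, - 1/2, 0,1/2,3 ]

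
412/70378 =206/35189 = 0.01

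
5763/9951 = 1921/3317 = 0.58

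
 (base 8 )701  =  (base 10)449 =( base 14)241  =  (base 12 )315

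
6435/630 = 143/14 = 10.21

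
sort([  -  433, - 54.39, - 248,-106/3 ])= [ - 433,-248, - 54.39, - 106/3] 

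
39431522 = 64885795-25454273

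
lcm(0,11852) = 0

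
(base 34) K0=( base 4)22220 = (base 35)jf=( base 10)680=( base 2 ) 1010101000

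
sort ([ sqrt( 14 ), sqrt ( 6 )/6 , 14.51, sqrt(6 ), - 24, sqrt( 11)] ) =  [  -  24 , sqrt( 6)/6,sqrt( 6 ),sqrt( 11 ), sqrt (14),14.51]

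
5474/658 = 8 + 15/47 =8.32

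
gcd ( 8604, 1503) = 9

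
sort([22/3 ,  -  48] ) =[- 48, 22/3] 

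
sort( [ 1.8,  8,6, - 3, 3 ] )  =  [ - 3, 1.8 , 3,  6, 8] 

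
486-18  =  468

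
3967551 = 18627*213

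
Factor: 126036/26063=324/67=2^2*3^4* 67^( - 1 ) 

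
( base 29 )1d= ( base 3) 1120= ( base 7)60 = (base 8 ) 52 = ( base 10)42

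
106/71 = 106/71 = 1.49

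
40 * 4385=175400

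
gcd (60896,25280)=32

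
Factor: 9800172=2^2*3^2*272227^1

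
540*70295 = 37959300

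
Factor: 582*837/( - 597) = - 2^1*3^3 * 31^1*97^1*199^( -1) = - 162378/199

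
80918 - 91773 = - 10855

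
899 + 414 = 1313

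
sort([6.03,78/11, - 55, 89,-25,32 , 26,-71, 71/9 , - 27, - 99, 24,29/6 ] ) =[ - 99, - 71 ,-55, - 27,-25,29/6, 6.03, 78/11 , 71/9,24 , 26, 32,89 ] 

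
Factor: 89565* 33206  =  2974095390 = 2^1*3^1*5^1*7^1*853^1*16603^1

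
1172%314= 230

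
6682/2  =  3341 = 3341.00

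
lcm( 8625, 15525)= 77625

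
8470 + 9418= 17888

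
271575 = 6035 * 45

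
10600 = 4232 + 6368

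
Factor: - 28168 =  - 2^3* 7^1*503^1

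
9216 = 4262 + 4954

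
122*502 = 61244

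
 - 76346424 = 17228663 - 93575087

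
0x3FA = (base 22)226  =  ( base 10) 1018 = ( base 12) 70a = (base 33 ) US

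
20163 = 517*39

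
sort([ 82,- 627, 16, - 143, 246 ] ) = [- 627, - 143,16,82, 246] 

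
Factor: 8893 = 8893^1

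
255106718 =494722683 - 239615965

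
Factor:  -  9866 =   -  2^1*4933^1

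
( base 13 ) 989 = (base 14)84a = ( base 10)1634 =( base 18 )50e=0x662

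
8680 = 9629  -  949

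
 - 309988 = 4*( - 77497)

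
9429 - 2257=7172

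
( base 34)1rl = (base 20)54F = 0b100000101111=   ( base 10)2095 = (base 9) 2777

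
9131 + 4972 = 14103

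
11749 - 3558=8191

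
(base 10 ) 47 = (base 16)2F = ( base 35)1c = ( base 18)2B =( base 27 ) 1K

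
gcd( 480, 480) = 480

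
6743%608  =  55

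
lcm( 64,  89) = 5696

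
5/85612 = 5/85612 =0.00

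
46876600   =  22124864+24751736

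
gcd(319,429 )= 11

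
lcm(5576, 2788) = 5576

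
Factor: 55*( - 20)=  -  1100 = - 2^2 * 5^2*11^1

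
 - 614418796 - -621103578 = 6684782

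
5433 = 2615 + 2818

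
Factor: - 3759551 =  - 181^1*20771^1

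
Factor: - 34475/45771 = -3^( - 1 )*5^2*7^1*11^ ( - 1)*19^(-1)*73^(- 1)*197^1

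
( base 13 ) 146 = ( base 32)73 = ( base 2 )11100011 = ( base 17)d6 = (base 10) 227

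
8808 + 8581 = 17389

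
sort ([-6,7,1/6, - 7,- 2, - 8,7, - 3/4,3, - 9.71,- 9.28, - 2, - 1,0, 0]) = [ - 9.71,  -  9.28, - 8, - 7, - 6,  -  2,  -  2,  -  1 , - 3/4,0,0,1/6, 3,7,7]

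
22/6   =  11/3 =3.67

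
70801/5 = 70801/5 = 14160.20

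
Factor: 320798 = 2^1*29^1 * 5531^1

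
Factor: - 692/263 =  - 2^2*173^1*263^( - 1 ) 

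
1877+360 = 2237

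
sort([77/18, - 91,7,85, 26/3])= [- 91,  77/18, 7,26/3, 85] 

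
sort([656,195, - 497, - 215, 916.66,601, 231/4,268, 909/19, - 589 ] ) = [-589,-497, - 215,909/19,231/4,195 , 268,601, 656 , 916.66 ] 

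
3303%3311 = 3303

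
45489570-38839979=6649591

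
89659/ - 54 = -1661 + 35/54=- 1660.35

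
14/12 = 1 + 1/6 = 1.17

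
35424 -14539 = 20885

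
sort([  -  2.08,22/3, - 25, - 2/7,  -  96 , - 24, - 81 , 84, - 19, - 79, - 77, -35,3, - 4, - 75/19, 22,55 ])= [ - 96, - 81, - 79, - 77, - 35, - 25, - 24, - 19, - 4,-75/19, -2.08, -2/7,3, 22/3 , 22, 55,84 ]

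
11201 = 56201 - 45000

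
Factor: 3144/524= 2^1*3^1 = 6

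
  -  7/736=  - 7/736  =  - 0.01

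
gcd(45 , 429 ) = 3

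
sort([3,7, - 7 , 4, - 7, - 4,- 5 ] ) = [ - 7, - 7, - 5, - 4, 3, 4  ,  7]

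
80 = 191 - 111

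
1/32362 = 1/32362 = 0.00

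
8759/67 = 130 + 49/67 = 130.73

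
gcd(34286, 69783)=7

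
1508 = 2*754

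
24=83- 59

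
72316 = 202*358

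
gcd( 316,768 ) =4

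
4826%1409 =599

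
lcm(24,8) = 24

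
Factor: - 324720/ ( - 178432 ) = 2^( - 4)*3^2 *5^1*11^1*17^( - 1) = 495/272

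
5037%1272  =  1221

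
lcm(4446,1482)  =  4446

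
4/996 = 1/249 = 0.00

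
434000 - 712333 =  - 278333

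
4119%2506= 1613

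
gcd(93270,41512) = 2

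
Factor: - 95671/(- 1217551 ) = 23^( - 1 )*29^1 * 3299^1*52937^( - 1)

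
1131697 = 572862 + 558835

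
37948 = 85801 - 47853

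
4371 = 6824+-2453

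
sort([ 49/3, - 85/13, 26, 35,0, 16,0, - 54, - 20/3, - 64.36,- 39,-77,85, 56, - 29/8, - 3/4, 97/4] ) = [ - 77, - 64.36, -54, - 39, - 20/3,-85/13, - 29/8, - 3/4,0, 0,16,49/3,  97/4,26, 35,  56, 85 ]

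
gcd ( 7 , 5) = 1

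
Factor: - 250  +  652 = 2^1*3^1*67^1 = 402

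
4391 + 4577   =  8968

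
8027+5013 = 13040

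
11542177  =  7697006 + 3845171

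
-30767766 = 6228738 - 36996504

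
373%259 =114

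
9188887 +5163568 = 14352455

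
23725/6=3954 + 1/6 = 3954.17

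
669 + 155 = 824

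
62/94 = 31/47 =0.66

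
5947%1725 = 772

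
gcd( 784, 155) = 1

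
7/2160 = 7/2160 = 0.00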